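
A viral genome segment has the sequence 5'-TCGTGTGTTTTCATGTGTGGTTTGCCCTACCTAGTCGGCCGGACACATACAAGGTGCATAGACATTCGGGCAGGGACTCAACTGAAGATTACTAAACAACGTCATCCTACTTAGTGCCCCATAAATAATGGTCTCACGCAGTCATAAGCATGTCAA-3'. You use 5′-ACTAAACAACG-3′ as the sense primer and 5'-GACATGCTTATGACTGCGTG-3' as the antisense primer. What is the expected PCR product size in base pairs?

64 bp

Scanning the template, ACTAAACAACG occurs at positions 91–101; this primer anneals to the bottom strand there with its 3' end pointing downstream.
Taking the reverse complement of GACATGCTTATGACTGCGTG gives CACGCAGTCATAAGCATGTC, found at positions 135–154 on the template; the primer anneals here to the top strand with its 3' end pointing upstream.
Amplicon spans positions 91–154: 64 bp.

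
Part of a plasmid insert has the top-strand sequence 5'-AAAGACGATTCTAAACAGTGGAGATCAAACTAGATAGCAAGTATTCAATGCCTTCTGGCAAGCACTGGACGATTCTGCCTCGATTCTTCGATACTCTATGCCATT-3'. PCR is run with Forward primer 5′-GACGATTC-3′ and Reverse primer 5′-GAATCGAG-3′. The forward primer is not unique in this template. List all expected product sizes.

The forward primer GACGATTC matches the top strand at positions 4–11, 68–75.
The reverse primer's reverse complement is CTCGATTC, matching at positions 79–86.
Each forward site pairs with the reverse site to give a product ending at position 86: sizes 83, 19 bp.

83 bp, 19 bp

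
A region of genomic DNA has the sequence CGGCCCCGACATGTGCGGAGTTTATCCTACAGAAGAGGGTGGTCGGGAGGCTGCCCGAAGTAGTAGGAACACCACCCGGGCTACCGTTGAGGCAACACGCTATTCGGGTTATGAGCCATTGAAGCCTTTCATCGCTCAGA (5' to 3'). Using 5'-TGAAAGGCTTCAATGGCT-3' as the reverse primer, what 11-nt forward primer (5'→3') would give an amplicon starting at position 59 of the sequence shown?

5'-AGTAGTAGGAA-3'

The reverse primer's reverse complement AGCCATTGAAGCCTTTCA matches the template at positions 114–131; the product starts at position 59.
The forward primer is identical to the top strand over positions 59–69: AGTAGTAGGAA.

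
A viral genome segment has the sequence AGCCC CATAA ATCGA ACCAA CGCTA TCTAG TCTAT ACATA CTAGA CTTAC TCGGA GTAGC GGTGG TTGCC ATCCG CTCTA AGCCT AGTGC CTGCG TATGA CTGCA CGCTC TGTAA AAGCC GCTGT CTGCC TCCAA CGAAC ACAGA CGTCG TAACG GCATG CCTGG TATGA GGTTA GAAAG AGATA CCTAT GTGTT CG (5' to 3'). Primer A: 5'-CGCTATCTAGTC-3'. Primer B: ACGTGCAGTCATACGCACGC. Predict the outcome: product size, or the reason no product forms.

Primer B (ACGTGCAGTCATACGCACGC) does not match the top strand, and its reverse complement GCGTGCGTATGACTGCACGT does not match either.
With no annealing site for primer B, no amplification occurs.

No product — primer B has no binding site in the template.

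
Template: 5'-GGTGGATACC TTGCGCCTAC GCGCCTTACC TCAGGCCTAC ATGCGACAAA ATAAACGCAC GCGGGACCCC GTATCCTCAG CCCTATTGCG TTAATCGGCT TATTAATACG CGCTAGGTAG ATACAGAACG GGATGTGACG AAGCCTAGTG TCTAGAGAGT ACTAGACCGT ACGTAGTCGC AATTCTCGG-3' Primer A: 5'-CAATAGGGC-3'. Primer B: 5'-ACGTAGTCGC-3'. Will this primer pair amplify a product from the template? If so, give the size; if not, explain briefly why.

No product — the primers' 3' ends point away from each other.

Primer A (CAATAGGGC) has reverse complement GCCCTATTG, which matches the top strand at positions 80–88; primer A anneals to the top strand there with its 3' end pointing upstream toward position 80.
Primer B (ACGTAGTCGC) matches the top strand directly at positions 171–180; it anneals to the bottom strand with its 3' end pointing downstream toward position 180.
The 3' ends diverge (primer A extends toward position 1, primer B toward position 189), so the primers never converge on a shared product.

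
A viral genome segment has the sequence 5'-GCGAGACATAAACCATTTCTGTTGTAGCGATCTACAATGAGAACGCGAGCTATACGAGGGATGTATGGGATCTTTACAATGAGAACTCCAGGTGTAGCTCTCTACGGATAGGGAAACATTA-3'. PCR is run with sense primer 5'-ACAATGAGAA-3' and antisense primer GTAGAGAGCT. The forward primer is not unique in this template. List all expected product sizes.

The forward primer ACAATGAGAA matches the top strand at positions 34–43, 76–85.
The reverse primer's reverse complement is AGCTCTCTAC, matching at positions 96–105.
Each forward site pairs with the reverse site to give a product ending at position 105: sizes 72, 30 bp.

72 bp, 30 bp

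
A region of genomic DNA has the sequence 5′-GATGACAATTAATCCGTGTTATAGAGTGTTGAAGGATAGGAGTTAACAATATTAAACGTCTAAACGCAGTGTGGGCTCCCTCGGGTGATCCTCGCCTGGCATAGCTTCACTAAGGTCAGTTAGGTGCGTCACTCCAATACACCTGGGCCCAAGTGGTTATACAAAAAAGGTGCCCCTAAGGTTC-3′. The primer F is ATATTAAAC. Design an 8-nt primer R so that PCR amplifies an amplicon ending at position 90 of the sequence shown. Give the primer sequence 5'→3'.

5'-GATCACCC-3'

The forward primer binds at positions 49–57; the product's 3' end on the top strand is position 90.
The reverse primer anneals to the top strand over positions 83–90, i.e. to GGGTGATC.
Its sequence written 5'→3' is the reverse complement: GATCACCC.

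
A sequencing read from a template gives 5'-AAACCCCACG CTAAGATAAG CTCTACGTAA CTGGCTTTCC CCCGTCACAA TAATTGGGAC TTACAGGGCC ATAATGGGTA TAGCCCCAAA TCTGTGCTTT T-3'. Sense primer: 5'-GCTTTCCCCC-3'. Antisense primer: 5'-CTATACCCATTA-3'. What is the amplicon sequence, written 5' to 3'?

5'-GCTTTCCCCCGTCACAATAATTGGGACTTACAGGGCCATAATGGGTATAG-3'

Scanning the template, GCTTTCCCCC occurs at positions 34–43; this primer anneals to the bottom strand there with its 3' end pointing downstream.
Taking the reverse complement of CTATACCCATTA gives TAATGGGTATAG, found at positions 72–83 on the template; the primer anneals here to the top strand with its 3' end pointing upstream.
The product is the template from position 34 through 83 (50 bp).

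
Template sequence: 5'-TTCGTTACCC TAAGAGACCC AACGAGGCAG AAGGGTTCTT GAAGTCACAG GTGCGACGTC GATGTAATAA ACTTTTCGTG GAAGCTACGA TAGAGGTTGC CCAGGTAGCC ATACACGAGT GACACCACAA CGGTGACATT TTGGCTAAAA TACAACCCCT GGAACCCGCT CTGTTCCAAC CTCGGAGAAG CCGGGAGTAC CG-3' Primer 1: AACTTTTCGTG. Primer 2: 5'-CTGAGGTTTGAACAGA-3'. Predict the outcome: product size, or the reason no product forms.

No product — primer 2 has no binding site in the template.

Primer 2 (CTGAGGTTTGAACAGA) does not match the top strand, and its reverse complement TCTGTTCAAACCTCAG does not match either.
With no annealing site for primer 2, no amplification occurs.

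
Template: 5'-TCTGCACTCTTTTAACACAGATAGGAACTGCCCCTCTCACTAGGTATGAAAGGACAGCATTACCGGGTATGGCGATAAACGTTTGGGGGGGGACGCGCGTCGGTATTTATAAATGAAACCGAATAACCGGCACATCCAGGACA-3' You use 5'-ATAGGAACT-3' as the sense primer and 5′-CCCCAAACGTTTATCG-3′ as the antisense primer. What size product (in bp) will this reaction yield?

The forward primer matches the template at positions 21–29.
Reverse complement of the reverse primer: CGATAAACGTTTGGGG. This occurs on the top strand at positions 73–88.
Amplicon spans positions 21–88: 68 bp.

68 bp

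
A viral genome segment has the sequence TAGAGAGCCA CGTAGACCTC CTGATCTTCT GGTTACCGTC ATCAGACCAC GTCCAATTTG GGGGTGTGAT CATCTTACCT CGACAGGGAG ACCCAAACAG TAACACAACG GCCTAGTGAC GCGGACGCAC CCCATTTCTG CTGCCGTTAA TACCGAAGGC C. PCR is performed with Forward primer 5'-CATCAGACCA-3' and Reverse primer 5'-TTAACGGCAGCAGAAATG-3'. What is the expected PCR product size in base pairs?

The forward primer matches the template at positions 40–49.
Reverse complement of the reverse primer: CATTTCTGCTGCCGTTAA. This occurs on the top strand at positions 133–150.
Amplicon spans positions 40–150: 111 bp.

111 bp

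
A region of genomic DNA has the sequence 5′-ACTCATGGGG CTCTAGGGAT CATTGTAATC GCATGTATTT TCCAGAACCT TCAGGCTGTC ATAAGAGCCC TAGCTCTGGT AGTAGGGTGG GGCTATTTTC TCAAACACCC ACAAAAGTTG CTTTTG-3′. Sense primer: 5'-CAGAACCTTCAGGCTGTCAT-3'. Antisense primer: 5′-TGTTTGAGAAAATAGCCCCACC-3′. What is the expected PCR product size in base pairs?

65 bp

The forward primer matches the template at positions 43–62.
Reverse complement of the reverse primer: GGTGGGGCTATTTTCTCAAACA. This occurs on the top strand at positions 86–107.
The product runs from position 43 to position 107, so its length is 107 − 43 + 1 = 65 bp.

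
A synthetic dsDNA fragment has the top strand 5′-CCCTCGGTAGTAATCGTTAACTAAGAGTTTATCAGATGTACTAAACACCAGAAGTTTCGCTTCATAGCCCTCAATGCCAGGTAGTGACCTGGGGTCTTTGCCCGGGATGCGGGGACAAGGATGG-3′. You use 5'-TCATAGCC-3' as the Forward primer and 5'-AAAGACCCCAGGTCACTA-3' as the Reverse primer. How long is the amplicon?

The forward primer matches the template at positions 62–69.
The reverse primer's reverse complement is TAGTGACCTGGGGTCTTT, which matches the template at positions 82–99.
The product runs from position 62 to position 99, so its length is 99 − 62 + 1 = 38 bp.

38 bp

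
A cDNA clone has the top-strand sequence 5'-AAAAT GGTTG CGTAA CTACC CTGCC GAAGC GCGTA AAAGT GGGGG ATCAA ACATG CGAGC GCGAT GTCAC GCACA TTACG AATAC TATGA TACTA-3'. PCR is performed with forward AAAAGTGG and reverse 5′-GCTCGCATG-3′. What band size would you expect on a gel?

The forward primer matches the template at positions 35–42.
Taking the reverse complement of GCTCGCATG gives CATGCGAGC, found at positions 52–60 on the template; the primer anneals here to the top strand with its 3' end pointing upstream.
Product length = (reverse-primer end) − (forward-primer start) + 1 = 60 − 35 + 1 = 26 bp.

26 bp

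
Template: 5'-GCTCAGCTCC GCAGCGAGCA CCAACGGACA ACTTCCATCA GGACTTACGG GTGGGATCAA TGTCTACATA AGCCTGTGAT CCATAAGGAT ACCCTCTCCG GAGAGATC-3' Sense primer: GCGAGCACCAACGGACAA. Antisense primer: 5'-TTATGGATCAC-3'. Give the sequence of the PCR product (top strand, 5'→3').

The forward primer matches the template at positions 14–31.
Reverse complement of the reverse primer: GTGATCCATAA. This occurs on the top strand at positions 76–86.
The product is the template from position 14 through 86 (73 bp).

5'-GCGAGCACCAACGGACAACTTCCATCAGGACTTACGGGTGGGATCAATGTCTACATAAGCCTGTGATCCATAA-3'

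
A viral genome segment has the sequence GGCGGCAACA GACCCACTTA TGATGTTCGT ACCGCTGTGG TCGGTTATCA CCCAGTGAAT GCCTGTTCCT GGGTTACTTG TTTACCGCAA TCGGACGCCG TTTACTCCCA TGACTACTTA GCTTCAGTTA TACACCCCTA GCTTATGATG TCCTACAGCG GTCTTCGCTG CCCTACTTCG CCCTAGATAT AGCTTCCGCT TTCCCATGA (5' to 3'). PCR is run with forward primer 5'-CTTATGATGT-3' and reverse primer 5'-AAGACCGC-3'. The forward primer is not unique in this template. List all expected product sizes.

The forward primer CTTATGATGT matches the top strand at positions 17–26, 142–151.
The reverse primer's reverse complement is GCGGTCTT, matching at positions 158–165.
Each forward site pairs with the reverse site to give a product ending at position 165: sizes 149, 24 bp.

149 bp, 24 bp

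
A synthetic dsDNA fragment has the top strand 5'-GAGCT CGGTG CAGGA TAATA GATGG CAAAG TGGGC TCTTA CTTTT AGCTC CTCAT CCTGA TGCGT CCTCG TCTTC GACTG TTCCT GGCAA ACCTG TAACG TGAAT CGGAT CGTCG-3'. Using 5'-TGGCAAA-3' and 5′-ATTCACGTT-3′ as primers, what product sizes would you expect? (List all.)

The forward primer TGGCAAA matches the top strand at positions 23–29, 85–91.
The reverse primer's reverse complement is AACGTGAAT, matching at positions 97–105.
Each forward site pairs with the reverse site to give a product ending at position 105: sizes 83, 21 bp.

83 bp, 21 bp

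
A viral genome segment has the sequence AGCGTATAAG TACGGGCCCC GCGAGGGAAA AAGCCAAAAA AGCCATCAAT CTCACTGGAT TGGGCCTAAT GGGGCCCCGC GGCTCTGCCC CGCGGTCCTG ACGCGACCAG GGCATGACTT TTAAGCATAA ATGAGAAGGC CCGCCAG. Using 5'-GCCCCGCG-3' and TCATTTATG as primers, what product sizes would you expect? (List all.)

The forward primer GCCCCGCG matches the top strand at positions 16–23, 74–81, 87–94.
The reverse primer's reverse complement is CATAAATGA, matching at positions 126–134.
Each forward site pairs with the reverse site to give a product ending at position 134: sizes 119, 61, 48 bp.

119 bp, 61 bp, 48 bp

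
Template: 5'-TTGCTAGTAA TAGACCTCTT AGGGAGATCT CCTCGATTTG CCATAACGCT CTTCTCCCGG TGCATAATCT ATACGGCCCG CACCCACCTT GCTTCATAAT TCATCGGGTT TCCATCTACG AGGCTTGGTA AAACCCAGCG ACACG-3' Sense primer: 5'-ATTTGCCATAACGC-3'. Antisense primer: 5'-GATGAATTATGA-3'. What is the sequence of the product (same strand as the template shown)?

5'-ATTTGCCATAACGCTCTTCTCCCGGTGCATAATCTATACGGCCCGCACCCACCTTGCTTCATAATTCATC-3'

Forward primer ATTTGCCATAACGC is found on the top strand at positions 36–49.
The reverse primer's reverse complement is TCATAATTCATC, which matches the template at positions 94–105.
The product is the template from position 36 through 105 (70 bp).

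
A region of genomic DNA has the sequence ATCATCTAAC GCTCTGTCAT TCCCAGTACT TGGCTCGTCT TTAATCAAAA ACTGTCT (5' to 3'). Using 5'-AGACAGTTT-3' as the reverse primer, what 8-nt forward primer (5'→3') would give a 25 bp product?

5'-GCTCGTCT-3'

The reverse primer's reverse complement AAACTGTCT matches the template at positions 49–57, so the product ends at position 57.
A 25 bp product then starts at position 57 − 25 + 1 = 33.
The forward primer is identical to the top strand there: GCTCGTCT.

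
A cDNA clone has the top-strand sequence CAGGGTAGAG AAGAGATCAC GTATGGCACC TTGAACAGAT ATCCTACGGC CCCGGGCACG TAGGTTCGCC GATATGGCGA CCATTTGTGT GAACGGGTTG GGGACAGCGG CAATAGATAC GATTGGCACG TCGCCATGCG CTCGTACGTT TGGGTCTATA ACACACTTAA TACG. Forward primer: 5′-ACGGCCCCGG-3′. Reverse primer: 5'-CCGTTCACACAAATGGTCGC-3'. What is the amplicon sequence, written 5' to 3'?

5'-ACGGCCCCGGGCACGTAGGTTCGCCGATATGGCGACCATTTGTGTGAACGG-3'

Scanning the template, ACGGCCCCGG occurs at positions 46–55; this primer anneals to the bottom strand there with its 3' end pointing downstream.
The reverse primer's reverse complement is GCGACCATTTGTGTGAACGG, which matches the template at positions 77–96.
The product is the template from position 46 through 96 (51 bp).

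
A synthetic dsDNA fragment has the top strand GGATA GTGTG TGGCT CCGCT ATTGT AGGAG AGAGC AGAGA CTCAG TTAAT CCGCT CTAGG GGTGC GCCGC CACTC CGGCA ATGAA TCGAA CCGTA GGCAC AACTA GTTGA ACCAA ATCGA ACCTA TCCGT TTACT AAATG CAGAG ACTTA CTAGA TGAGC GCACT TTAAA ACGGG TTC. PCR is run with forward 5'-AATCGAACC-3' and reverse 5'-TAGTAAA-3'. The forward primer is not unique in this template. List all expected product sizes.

The forward primer AATCGAACC matches the top strand at positions 84–92, 115–123.
The reverse primer's reverse complement is TTTACTA, matching at positions 130–136.
Each forward site pairs with the reverse site to give a product ending at position 136: sizes 53, 22 bp.

53 bp, 22 bp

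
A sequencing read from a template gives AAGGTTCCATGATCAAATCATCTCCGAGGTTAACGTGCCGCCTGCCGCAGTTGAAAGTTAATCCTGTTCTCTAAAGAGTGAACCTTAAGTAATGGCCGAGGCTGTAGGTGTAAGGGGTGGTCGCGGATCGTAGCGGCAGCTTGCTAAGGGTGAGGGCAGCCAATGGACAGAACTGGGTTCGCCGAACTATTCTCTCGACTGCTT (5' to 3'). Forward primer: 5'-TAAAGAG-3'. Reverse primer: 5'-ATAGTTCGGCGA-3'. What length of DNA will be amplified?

The forward primer matches the template at positions 72–78.
Reverse complement of the reverse primer: TCGCCGAACTAT. This occurs on the top strand at positions 179–190.
Amplicon spans positions 72–190: 119 bp.

119 bp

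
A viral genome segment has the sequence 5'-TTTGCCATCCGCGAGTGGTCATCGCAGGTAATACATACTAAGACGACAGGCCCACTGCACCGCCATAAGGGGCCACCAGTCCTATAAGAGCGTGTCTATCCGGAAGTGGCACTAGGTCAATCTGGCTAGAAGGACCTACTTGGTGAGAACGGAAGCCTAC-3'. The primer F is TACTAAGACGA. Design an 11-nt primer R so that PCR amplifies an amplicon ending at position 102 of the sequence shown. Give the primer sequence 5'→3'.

The forward primer binds at positions 36–46; the product's 3' end on the top strand is position 102.
The reverse primer anneals to the top strand over positions 92–102, i.e. to GTGTCTATCCG.
Its sequence written 5'→3' is the reverse complement: CGGATAGACAC.

5'-CGGATAGACAC-3'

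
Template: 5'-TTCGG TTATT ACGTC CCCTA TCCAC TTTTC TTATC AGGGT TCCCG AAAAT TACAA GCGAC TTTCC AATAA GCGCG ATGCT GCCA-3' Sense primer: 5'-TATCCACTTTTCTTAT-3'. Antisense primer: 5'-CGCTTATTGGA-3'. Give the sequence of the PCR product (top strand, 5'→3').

5'-TATCCACTTTTCTTATCAGGGTTCCCGAAAATTACAAGCGACTTTCCAATAAGCG-3'

Scanning the template, TATCCACTTTTCTTAT occurs at positions 19–34; this primer anneals to the bottom strand there with its 3' end pointing downstream.
The reverse primer's reverse complement is TCCAATAAGCG, which matches the template at positions 63–73.
The product is the template from position 19 through 73 (55 bp).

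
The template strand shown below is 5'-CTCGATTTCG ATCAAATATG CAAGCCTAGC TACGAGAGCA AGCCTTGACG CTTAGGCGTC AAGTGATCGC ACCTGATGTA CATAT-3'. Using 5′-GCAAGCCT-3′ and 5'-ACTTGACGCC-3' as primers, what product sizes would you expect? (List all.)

The forward primer GCAAGCCT matches the top strand at positions 20–27, 38–45.
The reverse primer's reverse complement is GGCGTCAAGT, matching at positions 55–64.
Each forward site pairs with the reverse site to give a product ending at position 64: sizes 45, 27 bp.

45 bp, 27 bp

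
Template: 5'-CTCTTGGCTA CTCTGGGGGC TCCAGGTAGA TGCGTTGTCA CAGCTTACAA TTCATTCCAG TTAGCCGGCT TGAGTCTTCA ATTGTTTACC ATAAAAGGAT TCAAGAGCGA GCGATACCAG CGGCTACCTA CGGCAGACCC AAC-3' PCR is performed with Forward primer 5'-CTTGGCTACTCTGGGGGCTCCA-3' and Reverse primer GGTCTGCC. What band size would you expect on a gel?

137 bp

Forward primer CTTGGCTACTCTGGGGGCTCCA is found on the top strand at positions 3–24.
The reverse primer's reverse complement is GGCAGACC, which matches the template at positions 132–139.
Amplicon spans positions 3–139: 137 bp.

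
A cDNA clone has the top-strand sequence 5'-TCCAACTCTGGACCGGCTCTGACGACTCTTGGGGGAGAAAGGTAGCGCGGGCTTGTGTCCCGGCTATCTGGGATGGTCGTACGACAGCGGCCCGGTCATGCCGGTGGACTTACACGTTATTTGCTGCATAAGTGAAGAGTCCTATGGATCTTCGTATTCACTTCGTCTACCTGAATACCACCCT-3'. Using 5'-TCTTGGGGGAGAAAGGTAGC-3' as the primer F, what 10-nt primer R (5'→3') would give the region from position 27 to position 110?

5'-AGTCCACCGG-3'

The product's 3' end on the top strand is position 110.
The reverse primer anneals to the top strand over positions 101–110, i.e. to CCGGTGGACT.
Its sequence written 5'→3' is the reverse complement: AGTCCACCGG.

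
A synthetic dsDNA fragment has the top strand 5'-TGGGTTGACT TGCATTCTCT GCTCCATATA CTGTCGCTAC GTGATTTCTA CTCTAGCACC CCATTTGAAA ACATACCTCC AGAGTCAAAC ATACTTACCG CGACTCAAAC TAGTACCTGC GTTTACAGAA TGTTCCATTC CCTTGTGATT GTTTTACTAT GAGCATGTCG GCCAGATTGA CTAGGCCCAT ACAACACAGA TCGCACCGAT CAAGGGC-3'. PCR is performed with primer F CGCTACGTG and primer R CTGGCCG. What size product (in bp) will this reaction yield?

The forward primer matches the template at positions 35–43.
Taking the reverse complement of CTGGCCG gives CGGCCAG, found at positions 169–175 on the template; the primer anneals here to the top strand with its 3' end pointing upstream.
The product runs from position 35 to position 175, so its length is 175 − 35 + 1 = 141 bp.

141 bp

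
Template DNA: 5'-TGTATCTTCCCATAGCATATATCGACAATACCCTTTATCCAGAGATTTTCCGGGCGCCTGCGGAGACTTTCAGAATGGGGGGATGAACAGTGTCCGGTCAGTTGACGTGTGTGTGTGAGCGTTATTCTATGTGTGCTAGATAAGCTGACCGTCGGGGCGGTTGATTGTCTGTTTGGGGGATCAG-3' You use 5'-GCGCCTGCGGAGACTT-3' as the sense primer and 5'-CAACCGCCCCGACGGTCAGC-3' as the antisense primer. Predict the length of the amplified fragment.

Forward primer GCGCCTGCGGAGACTT is found on the top strand at positions 54–69.
The reverse primer's reverse complement is GCTGACCGTCGGGGCGGTTG, which matches the template at positions 144–163.
The product runs from position 54 to position 163, so its length is 163 − 54 + 1 = 110 bp.

110 bp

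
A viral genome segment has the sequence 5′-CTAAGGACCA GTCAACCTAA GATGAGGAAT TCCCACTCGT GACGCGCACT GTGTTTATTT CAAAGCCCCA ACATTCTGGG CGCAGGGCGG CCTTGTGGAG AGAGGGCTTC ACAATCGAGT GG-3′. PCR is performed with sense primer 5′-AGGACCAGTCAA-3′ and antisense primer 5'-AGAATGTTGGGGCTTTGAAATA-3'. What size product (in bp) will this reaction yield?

74 bp

Scanning the template, AGGACCAGTCAA occurs at positions 4–15; this primer anneals to the bottom strand there with its 3' end pointing downstream.
Taking the reverse complement of AGAATGTTGGGGCTTTGAAATA gives TATTTCAAAGCCCCAACATTCT, found at positions 56–77 on the template; the primer anneals here to the top strand with its 3' end pointing upstream.
Amplicon spans positions 4–77: 74 bp.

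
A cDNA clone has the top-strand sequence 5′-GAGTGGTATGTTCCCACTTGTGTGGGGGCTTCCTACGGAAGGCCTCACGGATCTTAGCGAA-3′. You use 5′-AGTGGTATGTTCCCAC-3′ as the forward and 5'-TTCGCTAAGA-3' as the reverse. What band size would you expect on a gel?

Forward primer AGTGGTATGTTCCCAC is found on the top strand at positions 2–17.
Taking the reverse complement of TTCGCTAAGA gives TCTTAGCGAA, found at positions 52–61 on the template; the primer anneals here to the top strand with its 3' end pointing upstream.
Product length = (reverse-primer end) − (forward-primer start) + 1 = 61 − 2 + 1 = 60 bp.

60 bp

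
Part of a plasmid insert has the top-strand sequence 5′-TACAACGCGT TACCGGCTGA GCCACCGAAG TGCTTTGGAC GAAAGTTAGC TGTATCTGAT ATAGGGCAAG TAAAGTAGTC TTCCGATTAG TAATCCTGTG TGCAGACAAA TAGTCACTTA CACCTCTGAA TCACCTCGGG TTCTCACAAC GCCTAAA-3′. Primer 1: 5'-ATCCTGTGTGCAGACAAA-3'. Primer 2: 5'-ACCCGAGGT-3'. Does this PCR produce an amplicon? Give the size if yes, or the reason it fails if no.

Primer 1 (ATCCTGTGTGCAGACAAA) matches the top strand at positions 93–110; it acts as a forward primer.
Primer 2's reverse complement is ACCTCGGGT, matching the top strand at positions 133–141; it acts as a reverse primer.
The 3' ends face each other across positions 93–141, giving a 49 bp product.

Yes — a 49 bp product.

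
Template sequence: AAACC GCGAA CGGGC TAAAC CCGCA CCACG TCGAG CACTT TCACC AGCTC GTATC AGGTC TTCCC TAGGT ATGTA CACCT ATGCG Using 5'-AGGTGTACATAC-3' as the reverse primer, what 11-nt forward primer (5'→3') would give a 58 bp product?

5'-GCACCACGTCG-3'

The reverse primer's reverse complement GTATGTACACCT matches the template at positions 69–80, so the product ends at position 80.
A 58 bp product then starts at position 80 − 58 + 1 = 23.
The forward primer is identical to the top strand there: GCACCACGTCG.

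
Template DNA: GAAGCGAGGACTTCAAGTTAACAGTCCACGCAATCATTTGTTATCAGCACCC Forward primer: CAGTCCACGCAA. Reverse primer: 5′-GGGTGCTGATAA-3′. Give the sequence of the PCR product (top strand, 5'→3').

5'-CAGTCCACGCAATCATTTGTTATCAGCACCC-3'

Scanning the template, CAGTCCACGCAA occurs at positions 22–33; this primer anneals to the bottom strand there with its 3' end pointing downstream.
Reverse complement of the reverse primer: TTATCAGCACCC. This occurs on the top strand at positions 41–52.
The product is the template from position 22 through 52 (31 bp).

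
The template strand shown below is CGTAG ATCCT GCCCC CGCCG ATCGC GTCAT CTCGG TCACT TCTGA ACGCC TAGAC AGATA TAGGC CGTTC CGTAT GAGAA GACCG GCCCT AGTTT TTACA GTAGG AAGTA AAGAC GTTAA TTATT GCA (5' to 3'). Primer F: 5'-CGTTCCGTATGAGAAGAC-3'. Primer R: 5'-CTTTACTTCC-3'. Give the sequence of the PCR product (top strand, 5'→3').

5'-CGTTCCGTATGAGAAGACCGGCCCTAGTTTTTACAGTAGGAAGTAAAG-3'

The forward primer matches the template at positions 66–83.
The reverse primer's reverse complement is GGAAGTAAAG, which matches the template at positions 104–113.
The product is the template from position 66 through 113 (48 bp).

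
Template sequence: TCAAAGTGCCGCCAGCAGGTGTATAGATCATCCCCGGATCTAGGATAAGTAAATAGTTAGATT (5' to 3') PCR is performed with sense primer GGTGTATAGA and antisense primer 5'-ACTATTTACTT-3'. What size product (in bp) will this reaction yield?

Scanning the template, GGTGTATAGA occurs at positions 18–27; this primer anneals to the bottom strand there with its 3' end pointing downstream.
Taking the reverse complement of ACTATTTACTT gives AAGTAAATAGT, found at positions 47–57 on the template; the primer anneals here to the top strand with its 3' end pointing upstream.
Amplicon spans positions 18–57: 40 bp.

40 bp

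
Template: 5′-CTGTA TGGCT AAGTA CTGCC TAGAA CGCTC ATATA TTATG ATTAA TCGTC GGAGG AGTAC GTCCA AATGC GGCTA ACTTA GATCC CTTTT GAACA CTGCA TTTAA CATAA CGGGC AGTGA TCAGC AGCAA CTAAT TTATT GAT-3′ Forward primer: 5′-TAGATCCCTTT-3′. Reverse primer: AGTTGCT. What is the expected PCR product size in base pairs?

Forward primer TAGATCCCTTT is found on the top strand at positions 79–89.
Taking the reverse complement of AGTTGCT gives AGCAACT, found at positions 126–132 on the template; the primer anneals here to the top strand with its 3' end pointing upstream.
Product length = (reverse-primer end) − (forward-primer start) + 1 = 132 − 79 + 1 = 54 bp.

54 bp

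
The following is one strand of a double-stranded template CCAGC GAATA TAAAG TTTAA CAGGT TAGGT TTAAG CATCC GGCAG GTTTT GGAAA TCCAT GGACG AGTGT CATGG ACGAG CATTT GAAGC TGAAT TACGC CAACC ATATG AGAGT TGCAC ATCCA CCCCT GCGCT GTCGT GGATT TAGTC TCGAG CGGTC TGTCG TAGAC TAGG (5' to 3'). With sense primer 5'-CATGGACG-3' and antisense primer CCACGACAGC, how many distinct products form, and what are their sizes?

The forward primer CATGGACG matches the top strand at positions 58–65, 71–78.
The reverse primer's reverse complement is GCTGTCGTGG, matching at positions 133–142.
Each forward site pairs with the reverse site to give a product ending at position 142: sizes 85, 72 bp.

Two products: 85 bp, 72 bp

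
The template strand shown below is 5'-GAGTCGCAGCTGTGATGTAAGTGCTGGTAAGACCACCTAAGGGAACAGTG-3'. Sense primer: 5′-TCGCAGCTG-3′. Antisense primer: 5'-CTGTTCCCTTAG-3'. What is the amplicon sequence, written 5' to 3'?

5'-TCGCAGCTGTGATGTAAGTGCTGGTAAGACCACCTAAGGGAACAG-3'

Scanning the template, TCGCAGCTG occurs at positions 4–12; this primer anneals to the bottom strand there with its 3' end pointing downstream.
Reverse complement of the reverse primer: CTAAGGGAACAG. This occurs on the top strand at positions 37–48.
The product is the template from position 4 through 48 (45 bp).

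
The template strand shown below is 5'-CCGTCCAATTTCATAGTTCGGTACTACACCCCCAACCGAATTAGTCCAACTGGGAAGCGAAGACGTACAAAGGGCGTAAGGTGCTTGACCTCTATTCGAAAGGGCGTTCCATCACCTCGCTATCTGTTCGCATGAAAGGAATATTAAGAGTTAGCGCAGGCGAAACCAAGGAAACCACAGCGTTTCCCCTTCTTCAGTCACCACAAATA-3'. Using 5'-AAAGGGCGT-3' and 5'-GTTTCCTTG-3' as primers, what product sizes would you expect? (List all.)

107 bp, 77 bp

The forward primer AAAGGGCGT matches the top strand at positions 69–77, 99–107.
The reverse primer's reverse complement is CAAGGAAAC, matching at positions 167–175.
Each forward site pairs with the reverse site to give a product ending at position 175: sizes 107, 77 bp.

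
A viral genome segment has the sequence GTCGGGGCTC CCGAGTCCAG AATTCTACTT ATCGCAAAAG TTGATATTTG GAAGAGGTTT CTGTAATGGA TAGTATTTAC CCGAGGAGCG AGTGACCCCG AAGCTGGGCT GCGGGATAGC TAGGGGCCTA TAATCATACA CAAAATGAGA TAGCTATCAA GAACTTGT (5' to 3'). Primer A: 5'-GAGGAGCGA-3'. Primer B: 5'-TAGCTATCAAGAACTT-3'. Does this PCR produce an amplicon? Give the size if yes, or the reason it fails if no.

No product — both primers anneal to the same strand and extend in the same direction.

Primer A (GAGGAGCGA) matches the top strand at positions 83–91 (3' end points downstream).
Primer B (TAGCTATCAAGAACTT) also matches the top strand directly, at positions 151–166 — its reverse complement AAGTTCTTGATAGCTA is not present.
Both primers anneal to the bottom strand with 3' ends pointing the same way, so neither can prime synthesis back toward the other.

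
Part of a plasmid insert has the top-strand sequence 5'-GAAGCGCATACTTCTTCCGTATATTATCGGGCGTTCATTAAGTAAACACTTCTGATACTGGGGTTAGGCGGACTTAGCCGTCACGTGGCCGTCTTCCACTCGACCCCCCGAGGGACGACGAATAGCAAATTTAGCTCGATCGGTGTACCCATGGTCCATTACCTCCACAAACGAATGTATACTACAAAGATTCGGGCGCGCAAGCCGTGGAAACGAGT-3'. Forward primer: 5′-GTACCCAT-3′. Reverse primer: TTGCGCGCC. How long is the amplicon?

Forward primer GTACCCAT is found on the top strand at positions 145–152.
Taking the reverse complement of TTGCGCGCC gives GGCGCGCAA, found at positions 195–203 on the template; the primer anneals here to the top strand with its 3' end pointing upstream.
Product length = (reverse-primer end) − (forward-primer start) + 1 = 203 − 145 + 1 = 59 bp.

59 bp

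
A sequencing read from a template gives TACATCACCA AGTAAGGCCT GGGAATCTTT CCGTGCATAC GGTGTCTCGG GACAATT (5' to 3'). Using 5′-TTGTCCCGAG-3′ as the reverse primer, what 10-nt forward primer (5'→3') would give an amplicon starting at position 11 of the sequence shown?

The reverse primer's reverse complement CTCGGGACAA matches the template at positions 46–55; the product starts at position 11.
The forward primer is identical to the top strand over positions 11–20: AGTAAGGCCT.

5'-AGTAAGGCCT-3'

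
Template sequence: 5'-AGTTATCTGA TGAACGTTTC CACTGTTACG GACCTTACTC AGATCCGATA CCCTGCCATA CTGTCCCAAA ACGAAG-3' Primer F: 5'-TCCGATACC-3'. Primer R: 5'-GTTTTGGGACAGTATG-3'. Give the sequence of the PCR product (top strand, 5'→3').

5'-TCCGATACCCTGCCATACTGTCCCAAAAC-3'

Scanning the template, TCCGATACC occurs at positions 44–52; this primer anneals to the bottom strand there with its 3' end pointing downstream.
Reverse complement of the reverse primer: CATACTGTCCCAAAAC. This occurs on the top strand at positions 57–72.
The product is the template from position 44 through 72 (29 bp).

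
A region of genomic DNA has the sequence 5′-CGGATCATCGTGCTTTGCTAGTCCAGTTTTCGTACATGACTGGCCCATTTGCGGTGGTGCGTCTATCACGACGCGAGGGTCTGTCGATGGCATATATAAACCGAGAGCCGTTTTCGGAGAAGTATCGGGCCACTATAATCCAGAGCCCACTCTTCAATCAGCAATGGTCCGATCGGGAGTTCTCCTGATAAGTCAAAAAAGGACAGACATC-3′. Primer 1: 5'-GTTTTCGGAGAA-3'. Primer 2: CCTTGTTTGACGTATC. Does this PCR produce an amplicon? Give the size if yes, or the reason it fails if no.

Primer 2 (CCTTGTTTGACGTATC) does not match the top strand, and its reverse complement GATACGTCAAACAAGG does not match either.
With no annealing site for primer 2, no amplification occurs.

No product — primer 2 has no binding site in the template.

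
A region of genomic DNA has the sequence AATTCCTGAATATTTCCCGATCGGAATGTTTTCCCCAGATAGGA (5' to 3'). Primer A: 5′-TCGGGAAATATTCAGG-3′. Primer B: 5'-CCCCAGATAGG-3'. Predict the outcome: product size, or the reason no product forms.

Primer A (TCGGGAAATATTCAGG) has reverse complement CCTGAATATTTCCCGA, which matches the top strand at positions 5–20; primer A anneals to the top strand there with its 3' end pointing upstream toward position 5.
Primer B (CCCCAGATAGG) matches the top strand directly at positions 33–43; it anneals to the bottom strand with its 3' end pointing downstream toward position 43.
The 3' ends diverge (primer A extends toward position 1, primer B toward position 44), so the primers never converge on a shared product.

No product — the primers' 3' ends point away from each other.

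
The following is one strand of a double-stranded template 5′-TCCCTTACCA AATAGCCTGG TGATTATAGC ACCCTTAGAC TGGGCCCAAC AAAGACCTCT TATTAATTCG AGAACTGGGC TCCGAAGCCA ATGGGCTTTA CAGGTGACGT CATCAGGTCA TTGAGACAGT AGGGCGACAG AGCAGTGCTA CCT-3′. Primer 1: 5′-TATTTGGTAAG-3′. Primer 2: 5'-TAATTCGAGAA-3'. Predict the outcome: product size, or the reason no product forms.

Primer 1 (TATTTGGTAAG) has reverse complement CTTACCAAATA, which matches the top strand at positions 4–14; primer 1 anneals to the top strand there with its 3' end pointing upstream toward position 4.
Primer 2 (TAATTCGAGAA) matches the top strand directly at positions 64–74; it anneals to the bottom strand with its 3' end pointing downstream toward position 74.
The 3' ends diverge (primer 1 extends toward position 1, primer 2 toward position 153), so the primers never converge on a shared product.

No product — the primers' 3' ends point away from each other.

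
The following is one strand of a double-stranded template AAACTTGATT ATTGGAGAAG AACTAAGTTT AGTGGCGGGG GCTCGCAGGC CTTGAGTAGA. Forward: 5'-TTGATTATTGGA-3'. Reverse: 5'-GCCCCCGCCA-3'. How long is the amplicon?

The forward primer matches the template at positions 5–16.
Reverse complement of the reverse primer: TGGCGGGGGC. This occurs on the top strand at positions 33–42.
The product runs from position 5 to position 42, so its length is 42 − 5 + 1 = 38 bp.

38 bp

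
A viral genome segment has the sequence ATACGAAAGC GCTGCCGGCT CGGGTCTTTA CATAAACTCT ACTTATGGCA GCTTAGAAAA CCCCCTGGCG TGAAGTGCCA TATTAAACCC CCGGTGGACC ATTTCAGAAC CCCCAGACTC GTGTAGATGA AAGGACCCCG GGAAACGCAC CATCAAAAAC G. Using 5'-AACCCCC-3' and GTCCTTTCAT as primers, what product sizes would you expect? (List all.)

78 bp, 51 bp, 29 bp

The forward primer AACCCCC matches the top strand at positions 59–65, 86–92, 108–114.
The reverse primer's reverse complement is ATGAAAGGAC, matching at positions 127–136.
Each forward site pairs with the reverse site to give a product ending at position 136: sizes 78, 51, 29 bp.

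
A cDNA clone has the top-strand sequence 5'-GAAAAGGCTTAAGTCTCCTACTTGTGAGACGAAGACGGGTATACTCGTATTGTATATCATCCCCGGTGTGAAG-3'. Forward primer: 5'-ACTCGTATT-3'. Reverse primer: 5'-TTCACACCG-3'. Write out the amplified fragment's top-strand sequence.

Scanning the template, ACTCGTATT occurs at positions 43–51; this primer anneals to the bottom strand there with its 3' end pointing downstream.
Taking the reverse complement of TTCACACCG gives CGGTGTGAA, found at positions 64–72 on the template; the primer anneals here to the top strand with its 3' end pointing upstream.
The product is the template from position 43 through 72 (30 bp).

5'-ACTCGTATTGTATATCATCCCCGGTGTGAA-3'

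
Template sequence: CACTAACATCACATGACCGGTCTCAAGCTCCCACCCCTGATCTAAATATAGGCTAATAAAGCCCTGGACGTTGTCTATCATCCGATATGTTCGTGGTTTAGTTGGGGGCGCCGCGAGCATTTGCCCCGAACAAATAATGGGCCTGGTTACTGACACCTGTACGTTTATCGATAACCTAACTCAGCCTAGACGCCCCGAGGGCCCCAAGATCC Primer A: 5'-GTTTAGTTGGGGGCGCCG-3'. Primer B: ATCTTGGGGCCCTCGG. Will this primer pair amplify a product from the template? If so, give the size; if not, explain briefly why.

Yes — a 115 bp product.

Primer A (GTTTAGTTGGGGGCGCCG) matches the top strand at positions 96–113; it acts as a forward primer.
Primer B's reverse complement is CCGAGGGCCCCAAGAT, matching the top strand at positions 195–210; it acts as a reverse primer.
The 3' ends face each other across positions 96–210, giving a 115 bp product.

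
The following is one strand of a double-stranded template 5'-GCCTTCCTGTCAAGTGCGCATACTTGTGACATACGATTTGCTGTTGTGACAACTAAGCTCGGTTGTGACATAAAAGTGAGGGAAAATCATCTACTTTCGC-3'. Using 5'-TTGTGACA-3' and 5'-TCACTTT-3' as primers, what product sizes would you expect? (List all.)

The forward primer TTGTGACA matches the top strand at positions 24–31, 44–51, 63–70.
The reverse primer's reverse complement is AAAGTGA, matching at positions 73–79.
Each forward site pairs with the reverse site to give a product ending at position 79: sizes 56, 36, 17 bp.

56 bp, 36 bp, 17 bp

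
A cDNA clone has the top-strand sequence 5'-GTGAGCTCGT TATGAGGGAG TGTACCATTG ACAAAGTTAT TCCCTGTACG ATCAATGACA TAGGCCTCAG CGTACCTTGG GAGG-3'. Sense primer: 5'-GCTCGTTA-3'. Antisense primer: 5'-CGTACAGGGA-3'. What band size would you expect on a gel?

46 bp

Forward primer GCTCGTTA is found on the top strand at positions 5–12.
Taking the reverse complement of CGTACAGGGA gives TCCCTGTACG, found at positions 41–50 on the template; the primer anneals here to the top strand with its 3' end pointing upstream.
Product length = (reverse-primer end) − (forward-primer start) + 1 = 50 − 5 + 1 = 46 bp.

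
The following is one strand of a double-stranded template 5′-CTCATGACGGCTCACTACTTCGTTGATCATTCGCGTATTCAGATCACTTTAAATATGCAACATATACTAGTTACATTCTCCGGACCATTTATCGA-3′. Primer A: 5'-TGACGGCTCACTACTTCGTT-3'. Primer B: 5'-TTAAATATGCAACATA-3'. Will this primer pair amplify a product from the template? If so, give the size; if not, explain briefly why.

No product — both primers anneal to the same strand and extend in the same direction.

Primer A (TGACGGCTCACTACTTCGTT) matches the top strand at positions 5–24 (3' end points downstream).
Primer B (TTAAATATGCAACATA) also matches the top strand directly, at positions 49–64 — its reverse complement TATGTTGCATATTTAA is not present.
Both primers anneal to the bottom strand with 3' ends pointing the same way, so neither can prime synthesis back toward the other.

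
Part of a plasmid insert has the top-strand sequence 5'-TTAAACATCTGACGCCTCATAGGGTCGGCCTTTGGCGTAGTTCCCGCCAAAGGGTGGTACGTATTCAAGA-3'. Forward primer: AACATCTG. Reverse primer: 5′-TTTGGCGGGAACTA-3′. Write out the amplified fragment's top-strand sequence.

5'-AACATCTGACGCCTCATAGGGTCGGCCTTTGGCGTAGTTCCCGCCAAA-3'

Scanning the template, AACATCTG occurs at positions 4–11; this primer anneals to the bottom strand there with its 3' end pointing downstream.
Taking the reverse complement of TTTGGCGGGAACTA gives TAGTTCCCGCCAAA, found at positions 38–51 on the template; the primer anneals here to the top strand with its 3' end pointing upstream.
The product is the template from position 4 through 51 (48 bp).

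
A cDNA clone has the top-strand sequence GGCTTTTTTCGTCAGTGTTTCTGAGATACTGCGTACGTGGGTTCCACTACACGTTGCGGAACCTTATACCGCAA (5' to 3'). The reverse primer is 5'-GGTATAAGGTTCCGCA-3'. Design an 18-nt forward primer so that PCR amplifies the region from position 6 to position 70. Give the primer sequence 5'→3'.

5'-TTTTCGTCAGTGTTTCTG-3'

The reverse primer's reverse complement TGCGGAACCTTATACC matches the template at positions 55–70; the product starts at position 6.
The forward primer is identical to the top strand over positions 6–23: TTTTCGTCAGTGTTTCTG.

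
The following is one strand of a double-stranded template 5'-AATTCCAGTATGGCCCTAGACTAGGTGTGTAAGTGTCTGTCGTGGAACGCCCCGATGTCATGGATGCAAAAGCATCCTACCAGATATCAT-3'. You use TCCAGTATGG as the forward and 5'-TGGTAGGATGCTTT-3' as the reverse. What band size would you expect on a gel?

Scanning the template, TCCAGTATGG occurs at positions 4–13; this primer anneals to the bottom strand there with its 3' end pointing downstream.
The reverse primer's reverse complement is AAAGCATCCTACCA, which matches the template at positions 69–82.
The product runs from position 4 to position 82, so its length is 82 − 4 + 1 = 79 bp.

79 bp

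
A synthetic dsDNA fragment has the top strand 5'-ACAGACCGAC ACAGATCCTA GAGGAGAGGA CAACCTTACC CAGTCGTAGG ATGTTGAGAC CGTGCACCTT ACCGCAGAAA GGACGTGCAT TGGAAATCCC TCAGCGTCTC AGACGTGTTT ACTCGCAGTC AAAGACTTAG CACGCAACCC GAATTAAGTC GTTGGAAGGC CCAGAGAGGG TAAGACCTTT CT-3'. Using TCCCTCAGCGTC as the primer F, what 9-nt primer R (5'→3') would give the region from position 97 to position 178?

5'-CTCTCTGGG-3'

The product's 3' end on the top strand is position 178.
The reverse primer anneals to the top strand over positions 170–178, i.e. to CCCAGAGAG.
Its sequence written 5'→3' is the reverse complement: CTCTCTGGG.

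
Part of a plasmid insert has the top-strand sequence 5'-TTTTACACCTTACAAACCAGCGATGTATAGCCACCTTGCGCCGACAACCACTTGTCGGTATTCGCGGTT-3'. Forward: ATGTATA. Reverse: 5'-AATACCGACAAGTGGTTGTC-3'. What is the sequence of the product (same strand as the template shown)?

5'-ATGTATAGCCACCTTGCGCCGACAACCACTTGTCGGTATT-3'

Forward primer ATGTATA is found on the top strand at positions 23–29.
The reverse primer's reverse complement is GACAACCACTTGTCGGTATT, which matches the template at positions 43–62.
The product is the template from position 23 through 62 (40 bp).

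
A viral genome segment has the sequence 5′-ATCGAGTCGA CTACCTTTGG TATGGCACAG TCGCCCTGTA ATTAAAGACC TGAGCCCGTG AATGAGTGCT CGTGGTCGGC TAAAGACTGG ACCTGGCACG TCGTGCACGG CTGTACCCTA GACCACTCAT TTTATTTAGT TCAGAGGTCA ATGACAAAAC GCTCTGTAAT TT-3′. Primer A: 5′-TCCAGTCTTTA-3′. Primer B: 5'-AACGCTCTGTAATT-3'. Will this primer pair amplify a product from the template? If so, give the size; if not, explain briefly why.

No product — the primers' 3' ends point away from each other.

Primer A (TCCAGTCTTTA) has reverse complement TAAAGACTGGA, which matches the top strand at positions 81–91; primer A anneals to the top strand there with its 3' end pointing upstream toward position 81.
Primer B (AACGCTCTGTAATT) matches the top strand directly at positions 158–171; it anneals to the bottom strand with its 3' end pointing downstream toward position 171.
The 3' ends diverge (primer A extends toward position 1, primer B toward position 172), so the primers never converge on a shared product.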